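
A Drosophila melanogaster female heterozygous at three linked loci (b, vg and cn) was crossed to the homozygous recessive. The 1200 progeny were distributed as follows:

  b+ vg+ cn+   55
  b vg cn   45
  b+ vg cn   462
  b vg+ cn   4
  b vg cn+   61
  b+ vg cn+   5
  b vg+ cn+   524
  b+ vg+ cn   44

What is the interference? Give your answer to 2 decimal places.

0.13

The two most frequent reciprocal classes, b vg+ cn+ and b+ vg cn, are the parental types, so the F1 was b vg+ cn+ / b+ vg cn.
The two rarest classes, b vg+ cn and b+ vg cn+, are the double crossovers. Comparing them with the parentals, only the cn allele has switched, so cn is the middle locus and the order is b – cn – vg.
b–cn: (100 + 9)/1200 = 0.0908; cn–vg: (105 + 9)/1200 = 0.0950.
Expected DCO frequency = 0.0908 × 0.0950 ≈ 0.00863; observed = 9/1200 ≈ 0.00750.
Coefficient of coincidence = 0.00750/0.00863 ≈ 0.87; interference = 1 − 0.87 = 0.13.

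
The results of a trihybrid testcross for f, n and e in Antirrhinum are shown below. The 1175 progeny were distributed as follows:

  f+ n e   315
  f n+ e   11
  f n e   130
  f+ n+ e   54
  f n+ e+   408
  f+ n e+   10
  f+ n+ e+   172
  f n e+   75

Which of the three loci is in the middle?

The two most frequent reciprocal classes, f n+ e+ and f+ n e, are the parental types, so the F1 was f n+ e+ / f+ n e.
The two rarest classes, f n+ e and f+ n e+, are the double crossovers. Comparing them with the parentals, only the e allele has switched, so e is the middle locus and the order is f – e – n.

e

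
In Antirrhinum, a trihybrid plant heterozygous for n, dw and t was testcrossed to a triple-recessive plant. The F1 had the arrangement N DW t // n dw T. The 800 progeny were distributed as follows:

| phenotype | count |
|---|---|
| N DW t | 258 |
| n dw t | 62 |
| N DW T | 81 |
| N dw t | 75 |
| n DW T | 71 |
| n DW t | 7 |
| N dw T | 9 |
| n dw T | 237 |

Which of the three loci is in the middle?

n

The two rarest classes, n DW t and N dw T, are the double crossovers. Comparing them with the parentals, only the n allele has switched, so n is the middle locus and the order is dw – n – t.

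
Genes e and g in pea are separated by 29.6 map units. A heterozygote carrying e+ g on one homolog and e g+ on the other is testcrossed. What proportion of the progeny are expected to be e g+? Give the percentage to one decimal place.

35.2%

A map distance of 29.6 map units corresponds to a recombination frequency of 0.296.
The F1 is e+ g / e g+, so e g+ is a parental gamete class with expected frequency (1 − r)/2 = 0.704/2 = 0.3520.
That is 0.3520 = 35.2% of the progeny.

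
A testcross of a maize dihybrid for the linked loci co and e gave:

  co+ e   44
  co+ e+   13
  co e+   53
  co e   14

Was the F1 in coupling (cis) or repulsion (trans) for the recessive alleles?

trans

The two most frequent classes are co+ e (44) and co e+ (53); these are the parental (non-recombinant) types.
So the F1 carried co+ e on one chromosome and co e+ on the other — the recessive alleles are on opposite chromosomes (trans / repulsion).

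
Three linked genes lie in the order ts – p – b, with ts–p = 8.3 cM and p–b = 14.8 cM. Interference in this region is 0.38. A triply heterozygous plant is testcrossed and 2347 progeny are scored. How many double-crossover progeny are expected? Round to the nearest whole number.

Map distances give recombination frequencies of 0.083 and 0.148 for the two intervals.
With interference 0.38 (so coincidence = 0.62), expected double-crossover frequency = 0.083 × 0.148 × 0.62 = 0.00762.
Expected number = 0.00762 × 2347 = 17.87 ≈ 18.

18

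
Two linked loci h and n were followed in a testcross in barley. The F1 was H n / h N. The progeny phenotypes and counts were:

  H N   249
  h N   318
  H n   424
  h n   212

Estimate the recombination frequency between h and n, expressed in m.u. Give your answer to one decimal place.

38.3 m.u.

The recombinant classes are H N and h n: 249 + 212 = 461.
Recombination frequency = 461/1203 = 0.3832 ≈ 38.3%, i.e. 38.3 m.u.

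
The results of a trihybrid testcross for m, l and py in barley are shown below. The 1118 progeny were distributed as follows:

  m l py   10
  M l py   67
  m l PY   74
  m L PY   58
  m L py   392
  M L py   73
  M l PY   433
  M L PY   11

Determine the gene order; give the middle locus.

l

The two most frequent reciprocal classes, m L py and M l PY, are the parental types, so the F1 was m L py / M l PY.
The two rarest classes, m l py and M L PY, are the double crossovers. Comparing them with the parentals, only the l allele has switched, so l is the middle locus and the order is m – l – py.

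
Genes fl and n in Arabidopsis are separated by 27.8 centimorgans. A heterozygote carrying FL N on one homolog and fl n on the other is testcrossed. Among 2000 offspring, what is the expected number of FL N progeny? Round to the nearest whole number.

A map distance of 27.8 centimorgans corresponds to a recombination frequency of 0.278.
The F1 is FL N / fl n, so FL N is a parental gamete class with expected frequency (1 − r)/2 = 0.722/2 = 0.3610.
Expected number = 0.3610 × 2000 = 722.00 ≈ 722.

722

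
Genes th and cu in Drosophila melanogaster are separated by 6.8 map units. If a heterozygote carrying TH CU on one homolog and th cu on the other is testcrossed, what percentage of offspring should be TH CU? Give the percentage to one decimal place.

A map distance of 6.8 map units corresponds to a recombination frequency of 0.068.
The F1 is TH CU / th cu, so TH CU is a parental gamete class with expected frequency (1 − r)/2 = 0.932/2 = 0.4660.
That is 0.4660 = 46.6% of the progeny.

46.6%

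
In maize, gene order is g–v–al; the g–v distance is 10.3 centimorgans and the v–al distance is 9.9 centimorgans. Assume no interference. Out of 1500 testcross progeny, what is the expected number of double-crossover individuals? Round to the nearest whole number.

Map distances give recombination frequencies of 0.103 and 0.099 for the two intervals.
With no interference, expected double-crossover frequency = 0.103 × 0.099 = 0.01020.
Expected number = 0.01020 × 1500 = 15.30 ≈ 15.

15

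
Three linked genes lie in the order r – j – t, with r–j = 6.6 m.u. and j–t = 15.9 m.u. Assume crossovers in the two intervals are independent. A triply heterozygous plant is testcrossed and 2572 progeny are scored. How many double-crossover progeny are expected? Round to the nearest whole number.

27

Map distances give recombination frequencies of 0.066 and 0.159 for the two intervals.
With no interference, expected double-crossover frequency = 0.066 × 0.159 = 0.01049.
Expected number = 0.01049 × 2572 = 26.99 ≈ 27.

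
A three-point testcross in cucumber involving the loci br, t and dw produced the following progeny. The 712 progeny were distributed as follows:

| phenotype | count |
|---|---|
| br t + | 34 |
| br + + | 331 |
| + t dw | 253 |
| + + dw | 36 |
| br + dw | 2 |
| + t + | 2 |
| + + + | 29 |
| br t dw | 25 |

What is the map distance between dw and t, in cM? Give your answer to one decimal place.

The two most frequent reciprocal classes, + t dw and br + +, are the parental types, so the F1 was + t dw / br + +.
The two rarest classes, + t + and br + dw, are the double crossovers. Comparing them with the parentals, only the dw allele has switched, so dw is the middle locus and the order is br – dw – t.
Crossovers in the dw–t interval produce the single-crossover classes + + dw and br t + (36 + 34 = 70) plus the double crossovers (4).
RF(dw–t) = (70 + 4) / 712 = 74/712 = 0.1039 → 10.4 cM.

10.4 cM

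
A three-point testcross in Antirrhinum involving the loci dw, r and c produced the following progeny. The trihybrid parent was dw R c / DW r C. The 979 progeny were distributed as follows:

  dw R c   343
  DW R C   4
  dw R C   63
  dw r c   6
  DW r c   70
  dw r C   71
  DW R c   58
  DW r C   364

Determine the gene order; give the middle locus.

The two rarest classes, dw r c and DW R C, are the double crossovers. Comparing them with the parentals, only the r allele has switched, so r is the middle locus and the order is dw – r – c.

r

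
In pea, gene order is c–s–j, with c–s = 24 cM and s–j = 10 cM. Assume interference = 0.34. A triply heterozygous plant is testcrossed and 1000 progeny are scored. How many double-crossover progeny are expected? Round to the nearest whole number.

16

Map distances give recombination frequencies of 0.240 and 0.100 for the two intervals.
With interference 0.34 (so coincidence = 0.66), expected double-crossover frequency = 0.240 × 0.100 × 0.66 = 0.01584.
Expected number = 0.01584 × 1000 = 15.84 ≈ 16.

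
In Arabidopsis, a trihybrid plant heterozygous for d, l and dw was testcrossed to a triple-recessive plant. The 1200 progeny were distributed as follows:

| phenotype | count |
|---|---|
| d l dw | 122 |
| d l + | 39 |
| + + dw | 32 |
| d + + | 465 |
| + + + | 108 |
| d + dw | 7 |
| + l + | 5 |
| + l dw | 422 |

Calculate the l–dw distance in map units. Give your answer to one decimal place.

6.9 map units

The two most frequent reciprocal classes, d + + and + l dw, are the parental types, so the F1 was d + + / + l dw.
The two rarest classes, d + dw and + l +, are the double crossovers. Comparing them with the parentals, only the dw allele has switched, so dw is the middle locus and the order is d – dw – l.
Crossovers in the dw–l interval produce the single-crossover classes d l + and + + dw (39 + 32 = 71) plus the double crossovers (12).
RF(dw–l) = (71 + 12) / 1200 = 83/1200 = 0.0692 → 6.9 map units.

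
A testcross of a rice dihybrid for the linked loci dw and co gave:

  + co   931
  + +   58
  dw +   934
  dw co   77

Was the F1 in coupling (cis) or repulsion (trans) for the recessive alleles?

trans

The two most frequent classes are + co (931) and dw + (934); these are the parental (non-recombinant) types.
So the F1 carried + co on one chromosome and dw + on the other — the recessive alleles are on opposite chromosomes (trans / repulsion).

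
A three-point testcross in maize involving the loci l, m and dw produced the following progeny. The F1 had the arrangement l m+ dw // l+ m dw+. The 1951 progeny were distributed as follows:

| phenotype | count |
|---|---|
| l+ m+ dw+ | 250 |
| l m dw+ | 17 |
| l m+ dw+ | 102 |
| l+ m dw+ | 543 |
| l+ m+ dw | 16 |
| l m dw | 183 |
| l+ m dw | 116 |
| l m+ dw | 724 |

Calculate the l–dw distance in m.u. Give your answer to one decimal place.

12.9 m.u.

The two rarest classes, l+ m+ dw and l m dw+, are the double crossovers. Comparing them with the parentals, only the l allele has switched, so l is the middle locus and the order is dw – l – m.
Crossovers in the dw–l interval produce the single-crossover classes l m+ dw+ and l+ m dw (102 + 116 = 218) plus the double crossovers (33).
RF(dw–l) = (218 + 33) / 1951 = 251/1951 = 0.1287 → 12.9 m.u.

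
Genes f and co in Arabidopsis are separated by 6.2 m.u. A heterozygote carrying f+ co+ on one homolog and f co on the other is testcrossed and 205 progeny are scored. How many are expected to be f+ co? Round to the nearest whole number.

6

A map distance of 6.2 m.u. corresponds to a recombination frequency of 0.062.
The F1 is f+ co+ / f co, so f+ co is a recombinant gamete class with expected frequency r/2 = 0.062/2 = 0.0310.
Expected number = 0.0310 × 205 = 6.35 ≈ 6.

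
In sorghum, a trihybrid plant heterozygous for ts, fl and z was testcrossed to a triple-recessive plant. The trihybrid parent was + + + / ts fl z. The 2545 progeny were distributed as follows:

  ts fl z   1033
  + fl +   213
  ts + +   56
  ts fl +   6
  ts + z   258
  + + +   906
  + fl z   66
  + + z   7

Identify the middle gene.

z

The two rarest classes, + + z and ts fl +, are the double crossovers. Comparing them with the parentals, only the z allele has switched, so z is the middle locus and the order is ts – z – fl.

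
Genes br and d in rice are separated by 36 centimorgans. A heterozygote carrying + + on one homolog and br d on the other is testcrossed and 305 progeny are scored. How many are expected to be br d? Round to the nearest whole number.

98

A map distance of 36 centimorgans corresponds to a recombination frequency of 0.360.
The F1 is + + / br d, so br d is a parental gamete class with expected frequency (1 − r)/2 = 0.640/2 = 0.3200.
Expected number = 0.3200 × 305 = 97.60 ≈ 98.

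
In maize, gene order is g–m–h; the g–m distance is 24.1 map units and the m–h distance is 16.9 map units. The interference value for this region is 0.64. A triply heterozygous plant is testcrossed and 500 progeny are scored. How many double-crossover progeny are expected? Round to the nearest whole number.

Map distances give recombination frequencies of 0.241 and 0.169 for the two intervals.
With interference 0.64 (so coincidence = 0.36), expected double-crossover frequency = 0.241 × 0.169 × 0.36 = 0.01466.
Expected number = 0.01466 × 500 = 7.33 ≈ 7.

7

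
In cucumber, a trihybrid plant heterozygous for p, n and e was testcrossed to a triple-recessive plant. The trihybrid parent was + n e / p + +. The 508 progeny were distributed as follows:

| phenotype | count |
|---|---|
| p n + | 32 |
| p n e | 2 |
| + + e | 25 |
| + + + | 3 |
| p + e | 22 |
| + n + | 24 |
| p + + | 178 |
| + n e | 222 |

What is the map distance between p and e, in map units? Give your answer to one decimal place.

The two rarest classes, p n e and + + +, are the double crossovers. Comparing them with the parentals, only the p allele has switched, so p is the middle locus and the order is e – p – n.
Crossovers in the e–p interval produce the single-crossover classes + n + and p + e (24 + 22 = 46) plus the double crossovers (5).
RF(e–p) = (46 + 5) / 508 = 51/508 = 0.1004 → 10.0 map units.

10.0 map units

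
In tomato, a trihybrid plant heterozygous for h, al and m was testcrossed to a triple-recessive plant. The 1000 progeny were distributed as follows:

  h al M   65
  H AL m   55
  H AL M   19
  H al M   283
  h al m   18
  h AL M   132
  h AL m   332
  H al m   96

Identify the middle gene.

The two most frequent reciprocal classes, H al M and h AL m, are the parental types, so the F1 was H al M / h AL m.
The two rarest classes, H AL M and h al m, are the double crossovers. Comparing them with the parentals, only the al allele has switched, so al is the middle locus and the order is m – al – h.

al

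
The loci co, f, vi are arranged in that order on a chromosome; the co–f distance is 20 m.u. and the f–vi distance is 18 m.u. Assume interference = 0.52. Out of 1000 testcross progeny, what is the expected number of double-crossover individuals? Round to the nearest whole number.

17

Map distances give recombination frequencies of 0.200 and 0.180 for the two intervals.
With interference 0.52 (so coincidence = 0.48), expected double-crossover frequency = 0.200 × 0.180 × 0.48 = 0.01728.
Expected number = 0.01728 × 1000 = 17.28 ≈ 17.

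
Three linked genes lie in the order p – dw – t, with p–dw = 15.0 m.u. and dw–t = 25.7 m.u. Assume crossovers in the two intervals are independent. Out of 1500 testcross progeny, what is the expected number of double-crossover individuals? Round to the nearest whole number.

58

Map distances give recombination frequencies of 0.150 and 0.257 for the two intervals.
With no interference, expected double-crossover frequency = 0.150 × 0.257 = 0.03855.
Expected number = 0.03855 × 1500 = 57.83 ≈ 58.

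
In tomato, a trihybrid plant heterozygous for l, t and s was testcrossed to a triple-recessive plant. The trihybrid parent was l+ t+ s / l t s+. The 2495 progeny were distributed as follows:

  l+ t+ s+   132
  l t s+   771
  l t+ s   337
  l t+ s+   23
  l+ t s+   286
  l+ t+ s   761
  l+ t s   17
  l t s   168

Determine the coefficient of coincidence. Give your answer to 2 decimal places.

The two rarest classes, l+ t s and l t+ s+, are the double crossovers. Comparing them with the parentals, only the t allele has switched, so t is the middle locus and the order is l – t – s.
l–t: (623 + 40)/2495 = 0.2657; t–s: (300 + 40)/2495 = 0.1363.
Expected DCO frequency = 0.2657 × 0.1363 ≈ 0.03621; observed = 40/2495 ≈ 0.01603.
Coefficient of coincidence = 0.01603/0.03621 ≈ 0.44.

0.44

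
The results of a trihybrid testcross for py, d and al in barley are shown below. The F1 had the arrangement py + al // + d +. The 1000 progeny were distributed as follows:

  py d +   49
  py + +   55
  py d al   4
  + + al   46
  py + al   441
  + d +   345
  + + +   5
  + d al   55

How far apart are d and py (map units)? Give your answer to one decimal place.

The two rarest classes, py d al and + + +, are the double crossovers. Comparing them with the parentals, only the d allele has switched, so d is the middle locus and the order is py – d – al.
Crossovers in the py–d interval produce the single-crossover classes + + al and py d + (46 + 49 = 95) plus the double crossovers (9).
RF(py–d) = (95 + 9) / 1000 = 104/1000 = 0.1040 → 10.4 map units.

10.4 map units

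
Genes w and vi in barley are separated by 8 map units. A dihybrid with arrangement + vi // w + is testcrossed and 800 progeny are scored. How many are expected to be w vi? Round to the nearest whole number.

A map distance of 8 map units corresponds to a recombination frequency of 0.080.
The F1 is + vi / w +, so w vi is a recombinant gamete class with expected frequency r/2 = 0.080/2 = 0.0400.
Expected number = 0.0400 × 800 = 32.00 ≈ 32.

32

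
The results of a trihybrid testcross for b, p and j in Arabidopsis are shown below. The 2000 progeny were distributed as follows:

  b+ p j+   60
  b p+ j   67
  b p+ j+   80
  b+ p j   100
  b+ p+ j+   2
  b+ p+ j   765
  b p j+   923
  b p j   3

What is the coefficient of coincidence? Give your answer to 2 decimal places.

0.41

The two most frequent reciprocal classes, b+ p+ j and b p j+, are the parental types, so the F1 was b+ p+ j / b p j+.
The two rarest classes, b+ p+ j+ and b p j, are the double crossovers. Comparing them with the parentals, only the j allele has switched, so j is the middle locus and the order is b – j – p.
b–j: (127 + 5)/2000 = 0.0660; j–p: (180 + 5)/2000 = 0.0925.
Expected DCO frequency = 0.0660 × 0.0925 ≈ 0.00611; observed = 5/2000 ≈ 0.00250.
Coefficient of coincidence = 0.00250/0.00611 ≈ 0.41.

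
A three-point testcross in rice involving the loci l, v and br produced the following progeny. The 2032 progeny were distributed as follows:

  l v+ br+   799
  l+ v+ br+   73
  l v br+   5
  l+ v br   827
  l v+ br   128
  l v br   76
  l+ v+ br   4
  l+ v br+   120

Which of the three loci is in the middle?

v

The two most frequent reciprocal classes, l+ v br and l v+ br+, are the parental types, so the F1 was l+ v br / l v+ br+.
The two rarest classes, l+ v+ br and l v br+, are the double crossovers. Comparing them with the parentals, only the v allele has switched, so v is the middle locus and the order is br – v – l.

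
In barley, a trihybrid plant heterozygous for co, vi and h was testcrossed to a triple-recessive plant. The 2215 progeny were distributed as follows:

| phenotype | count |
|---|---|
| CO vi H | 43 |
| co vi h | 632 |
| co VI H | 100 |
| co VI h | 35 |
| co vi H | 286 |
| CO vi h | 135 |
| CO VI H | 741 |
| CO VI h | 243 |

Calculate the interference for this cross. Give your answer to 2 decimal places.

The two most frequent reciprocal classes, co vi h and CO VI H, are the parental types, so the F1 was co vi h / CO VI H.
The two rarest classes, co VI h and CO vi H, are the double crossovers. Comparing them with the parentals, only the vi allele has switched, so vi is the middle locus and the order is co – vi – h.
co–vi: (235 + 78)/2215 = 0.1413; vi–h: (529 + 78)/2215 = 0.2740.
Expected DCO frequency = 0.1413 × 0.2740 ≈ 0.03872; observed = 78/2215 ≈ 0.03521.
Coefficient of coincidence = 0.03521/0.03872 ≈ 0.91; interference = 1 − 0.91 = 0.09.

0.09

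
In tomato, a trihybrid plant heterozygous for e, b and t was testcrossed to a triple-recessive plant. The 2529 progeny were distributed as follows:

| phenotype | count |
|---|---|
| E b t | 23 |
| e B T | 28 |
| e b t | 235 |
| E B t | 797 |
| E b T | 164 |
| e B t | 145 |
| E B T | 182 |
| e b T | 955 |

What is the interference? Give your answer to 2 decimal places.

The two most frequent reciprocal classes, E B t and e b T, are the parental types, so the F1 was E B t / e b T.
The two rarest classes, E b t and e B T, are the double crossovers. Comparing them with the parentals, only the b allele has switched, so b is the middle locus and the order is t – b – e.
t–b: (417 + 51)/2529 = 0.1851; b–e: (309 + 51)/2529 = 0.1423.
Expected DCO frequency = 0.1851 × 0.1423 ≈ 0.02634; observed = 51/2529 ≈ 0.02017.
Coefficient of coincidence = 0.02017/0.02634 ≈ 0.77; interference = 1 − 0.77 = 0.23.

0.23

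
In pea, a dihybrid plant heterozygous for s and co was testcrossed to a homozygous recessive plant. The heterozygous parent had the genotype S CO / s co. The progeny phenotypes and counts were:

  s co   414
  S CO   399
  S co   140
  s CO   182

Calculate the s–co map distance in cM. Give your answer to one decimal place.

The recombinant classes are S co and s CO: 140 + 182 = 322.
Recombination frequency = 322/1135 = 0.2837 ≈ 28.4%, i.e. 28.4 cM.

28.4 cM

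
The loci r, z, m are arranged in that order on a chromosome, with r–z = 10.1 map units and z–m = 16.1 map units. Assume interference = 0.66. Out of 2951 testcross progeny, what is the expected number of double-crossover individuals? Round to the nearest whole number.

Map distances give recombination frequencies of 0.101 and 0.161 for the two intervals.
With interference 0.66 (so coincidence = 0.34), expected double-crossover frequency = 0.101 × 0.161 × 0.34 = 0.00553.
Expected number = 0.00553 × 2951 = 16.32 ≈ 16.

16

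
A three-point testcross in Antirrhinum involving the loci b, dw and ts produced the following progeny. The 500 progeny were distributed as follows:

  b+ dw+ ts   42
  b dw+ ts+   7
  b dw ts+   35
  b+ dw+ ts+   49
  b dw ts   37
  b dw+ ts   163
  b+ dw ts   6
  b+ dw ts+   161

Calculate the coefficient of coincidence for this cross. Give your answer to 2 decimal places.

0.73

The two most frequent reciprocal classes, b+ dw ts+ and b dw+ ts, are the parental types, so the F1 was b+ dw ts+ / b dw+ ts.
The two rarest classes, b+ dw ts and b dw+ ts+, are the double crossovers. Comparing them with the parentals, only the ts allele has switched, so ts is the middle locus and the order is dw – ts – b.
dw–ts: (86 + 13)/500 = 0.1980; ts–b: (77 + 13)/500 = 0.1800.
Expected DCO frequency = 0.1980 × 0.1800 ≈ 0.03564; observed = 13/500 ≈ 0.02600.
Coefficient of coincidence = 0.02600/0.03564 ≈ 0.73.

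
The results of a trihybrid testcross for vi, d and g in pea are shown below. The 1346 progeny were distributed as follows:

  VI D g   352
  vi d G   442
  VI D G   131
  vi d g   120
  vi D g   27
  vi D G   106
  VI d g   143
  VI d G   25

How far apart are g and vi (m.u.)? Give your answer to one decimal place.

22.5 m.u.

The two most frequent reciprocal classes, vi d G and VI D g, are the parental types, so the F1 was vi d G / VI D g.
The two rarest classes, VI d G and vi D g, are the double crossovers. Comparing them with the parentals, only the vi allele has switched, so vi is the middle locus and the order is d – vi – g.
Crossovers in the vi–g interval produce the single-crossover classes vi d g and VI D G (120 + 131 = 251) plus the double crossovers (52).
RF(vi–g) = (251 + 52) / 1346 = 303/1346 = 0.2251 → 22.5 m.u.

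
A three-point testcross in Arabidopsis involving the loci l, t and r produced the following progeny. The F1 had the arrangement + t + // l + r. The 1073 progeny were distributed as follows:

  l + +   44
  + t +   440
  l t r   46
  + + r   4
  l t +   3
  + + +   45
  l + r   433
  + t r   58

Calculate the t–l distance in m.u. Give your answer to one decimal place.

9.1 m.u.

The two rarest classes, l t + and + + r, are the double crossovers. Comparing them with the parentals, only the l allele has switched, so l is the middle locus and the order is r – l – t.
Crossovers in the l–t interval produce the single-crossover classes + + + and l t r (45 + 46 = 91) plus the double crossovers (7).
RF(l–t) = (91 + 7) / 1073 = 98/1073 = 0.0913 → 9.1 m.u.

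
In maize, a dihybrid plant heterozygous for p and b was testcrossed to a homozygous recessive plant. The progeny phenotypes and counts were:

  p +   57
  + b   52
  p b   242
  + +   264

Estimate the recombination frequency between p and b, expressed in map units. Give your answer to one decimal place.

17.7 map units

The two most frequent classes, + + (264) and p b (242), are the parental types, so the F1 was + + / p b.
The recombinant classes are + b and p +: 52 + 57 = 109.
Recombination frequency = 109/615 = 0.1772 ≈ 17.7%, i.e. 17.7 map units.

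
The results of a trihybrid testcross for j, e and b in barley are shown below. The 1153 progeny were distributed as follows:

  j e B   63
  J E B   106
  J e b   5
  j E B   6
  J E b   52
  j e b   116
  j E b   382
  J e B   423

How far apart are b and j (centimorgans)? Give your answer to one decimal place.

The two most frequent reciprocal classes, j E b and J e B, are the parental types, so the F1 was j E b / J e B.
The two rarest classes, j E B and J e b, are the double crossovers. Comparing them with the parentals, only the b allele has switched, so b is the middle locus and the order is e – b – j.
Crossovers in the b–j interval produce the single-crossover classes J E b and j e B (52 + 63 = 115) plus the double crossovers (11).
RF(b–j) = (115 + 11) / 1153 = 126/1153 = 0.1093 → 10.9 centimorgans.

10.9 centimorgans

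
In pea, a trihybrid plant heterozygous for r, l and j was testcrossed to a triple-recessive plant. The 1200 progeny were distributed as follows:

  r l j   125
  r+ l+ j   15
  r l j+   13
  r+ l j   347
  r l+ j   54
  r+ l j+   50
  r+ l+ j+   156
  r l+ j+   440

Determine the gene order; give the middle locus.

The two most frequent reciprocal classes, r+ l j and r l+ j+, are the parental types, so the F1 was r+ l j / r l+ j+.
The two rarest classes, r+ l+ j and r l j+, are the double crossovers. Comparing them with the parentals, only the l allele has switched, so l is the middle locus and the order is j – l – r.

l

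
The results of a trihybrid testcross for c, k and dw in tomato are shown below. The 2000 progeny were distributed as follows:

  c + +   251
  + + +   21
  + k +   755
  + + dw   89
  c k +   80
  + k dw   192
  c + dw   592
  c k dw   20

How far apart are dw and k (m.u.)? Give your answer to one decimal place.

The two most frequent reciprocal classes, c + dw and + k +, are the parental types, so the F1 was c + dw / + k +.
The two rarest classes, c k dw and + + +, are the double crossovers. Comparing them with the parentals, only the k allele has switched, so k is the middle locus and the order is dw – k – c.
Crossovers in the dw–k interval produce the single-crossover classes c + + and + k dw (251 + 192 = 443) plus the double crossovers (41).
RF(dw–k) = (443 + 41) / 2000 = 484/2000 = 0.2420 → 24.2 m.u.

24.2 m.u.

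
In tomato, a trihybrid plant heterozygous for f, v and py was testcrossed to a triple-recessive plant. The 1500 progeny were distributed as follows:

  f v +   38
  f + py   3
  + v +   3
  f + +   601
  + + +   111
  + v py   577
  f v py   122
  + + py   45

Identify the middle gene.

The two most frequent reciprocal classes, f + + and + v py, are the parental types, so the F1 was f + + / + v py.
The two rarest classes, f + py and + v +, are the double crossovers. Comparing them with the parentals, only the py allele has switched, so py is the middle locus and the order is f – py – v.

py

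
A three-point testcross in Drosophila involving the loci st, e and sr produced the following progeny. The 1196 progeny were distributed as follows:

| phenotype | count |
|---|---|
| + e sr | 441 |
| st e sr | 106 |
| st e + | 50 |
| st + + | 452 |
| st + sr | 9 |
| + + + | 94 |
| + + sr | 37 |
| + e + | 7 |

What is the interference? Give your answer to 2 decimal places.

The two most frequent reciprocal classes, st + + and + e sr, are the parental types, so the F1 was st + + / + e sr.
The two rarest classes, st + sr and + e +, are the double crossovers. Comparing them with the parentals, only the sr allele has switched, so sr is the middle locus and the order is e – sr – st.
e–sr: (87 + 16)/1196 = 0.0861; sr–st: (200 + 16)/1196 = 0.1806.
Expected DCO frequency = 0.0861 × 0.1806 ≈ 0.01555; observed = 16/1196 ≈ 0.01338.
Coefficient of coincidence = 0.01338/0.01555 ≈ 0.86; interference = 1 − 0.86 = 0.14.

0.14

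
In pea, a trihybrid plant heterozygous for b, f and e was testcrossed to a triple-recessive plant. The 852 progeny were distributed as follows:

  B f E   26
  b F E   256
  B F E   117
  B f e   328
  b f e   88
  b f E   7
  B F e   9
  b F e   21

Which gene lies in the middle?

The two most frequent reciprocal classes, B f e and b F E, are the parental types, so the F1 was B f e / b F E.
The two rarest classes, B F e and b f E, are the double crossovers. Comparing them with the parentals, only the f allele has switched, so f is the middle locus and the order is e – f – b.

f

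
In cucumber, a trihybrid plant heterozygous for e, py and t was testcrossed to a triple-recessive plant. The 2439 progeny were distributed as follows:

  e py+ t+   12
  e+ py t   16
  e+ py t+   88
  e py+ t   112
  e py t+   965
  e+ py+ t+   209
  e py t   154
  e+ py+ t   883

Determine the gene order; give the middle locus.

py

The two most frequent reciprocal classes, e py t+ and e+ py+ t, are the parental types, so the F1 was e py t+ / e+ py+ t.
The two rarest classes, e py+ t+ and e+ py t, are the double crossovers. Comparing them with the parentals, only the py allele has switched, so py is the middle locus and the order is t – py – e.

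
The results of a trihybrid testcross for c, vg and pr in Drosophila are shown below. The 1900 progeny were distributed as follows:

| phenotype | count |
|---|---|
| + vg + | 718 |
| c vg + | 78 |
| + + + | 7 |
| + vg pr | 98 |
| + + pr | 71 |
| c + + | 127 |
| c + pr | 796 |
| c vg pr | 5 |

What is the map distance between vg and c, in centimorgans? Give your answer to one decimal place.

The two most frequent reciprocal classes, + vg + and c + pr, are the parental types, so the F1 was + vg + / c + pr.
The two rarest classes, + + + and c vg pr, are the double crossovers. Comparing them with the parentals, only the vg allele has switched, so vg is the middle locus and the order is c – vg – pr.
Crossovers in the c–vg interval produce the single-crossover classes c vg + and + + pr (78 + 71 = 149) plus the double crossovers (12).
RF(c–vg) = (149 + 12) / 1900 = 161/1900 = 0.0847 → 8.5 centimorgans.

8.5 centimorgans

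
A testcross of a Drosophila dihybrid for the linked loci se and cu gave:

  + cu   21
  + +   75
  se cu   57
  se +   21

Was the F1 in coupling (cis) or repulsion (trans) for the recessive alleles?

cis

The two most frequent classes are + + (75) and se cu (57); these are the parental (non-recombinant) types.
So the F1 carried + + on one chromosome and se cu on the other — the recessive alleles are on the same chromosome (cis / coupling).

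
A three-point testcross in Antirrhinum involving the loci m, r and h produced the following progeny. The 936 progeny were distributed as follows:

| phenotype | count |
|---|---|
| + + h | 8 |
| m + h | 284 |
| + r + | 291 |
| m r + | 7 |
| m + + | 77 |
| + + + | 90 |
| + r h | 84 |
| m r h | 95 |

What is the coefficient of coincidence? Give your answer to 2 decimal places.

The two most frequent reciprocal classes, + r + and m + h, are the parental types, so the F1 was + r + / m + h.
The two rarest classes, m r + and + + h, are the double crossovers. Comparing them with the parentals, only the m allele has switched, so m is the middle locus and the order is h – m – r.
h–m: (161 + 15)/936 = 0.1880; m–r: (185 + 15)/936 = 0.2137.
Expected DCO frequency = 0.1880 × 0.2137 ≈ 0.04018; observed = 15/936 ≈ 0.01603.
Coefficient of coincidence = 0.01603/0.04018 ≈ 0.40.

0.40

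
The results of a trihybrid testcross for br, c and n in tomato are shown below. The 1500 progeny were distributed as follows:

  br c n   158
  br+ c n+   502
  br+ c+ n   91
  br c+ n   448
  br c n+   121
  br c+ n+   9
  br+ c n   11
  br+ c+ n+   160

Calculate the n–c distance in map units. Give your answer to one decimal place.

The two most frequent reciprocal classes, br c+ n and br+ c n+, are the parental types, so the F1 was br c+ n / br+ c n+.
The two rarest classes, br c+ n+ and br+ c n, are the double crossovers. Comparing them with the parentals, only the n allele has switched, so n is the middle locus and the order is br – n – c.
Crossovers in the n–c interval produce the single-crossover classes br c n and br+ c+ n+ (158 + 160 = 318) plus the double crossovers (20).
RF(n–c) = (318 + 20) / 1500 = 338/1500 = 0.2253 → 22.5 map units.

22.5 map units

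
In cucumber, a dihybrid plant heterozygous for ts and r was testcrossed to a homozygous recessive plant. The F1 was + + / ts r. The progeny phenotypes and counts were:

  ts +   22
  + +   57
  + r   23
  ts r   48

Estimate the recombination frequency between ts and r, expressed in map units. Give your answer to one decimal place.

30.0 map units

The recombinant classes are + r and ts +: 23 + 22 = 45.
Recombination frequency = 45/150 = 0.3000 ≈ 30.0%, i.e. 30.0 map units.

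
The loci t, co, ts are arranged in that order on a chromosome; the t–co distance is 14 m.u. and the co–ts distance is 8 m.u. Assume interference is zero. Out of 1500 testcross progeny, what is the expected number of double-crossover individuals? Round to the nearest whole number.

Map distances give recombination frequencies of 0.140 and 0.080 for the two intervals.
With no interference, expected double-crossover frequency = 0.140 × 0.080 = 0.01120.
Expected number = 0.01120 × 1500 = 16.80 ≈ 17.

17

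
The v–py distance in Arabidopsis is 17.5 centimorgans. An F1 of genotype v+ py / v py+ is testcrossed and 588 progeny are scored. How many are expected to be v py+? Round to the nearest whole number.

243

A map distance of 17.5 centimorgans corresponds to a recombination frequency of 0.175.
The F1 is v+ py / v py+, so v py+ is a parental gamete class with expected frequency (1 − r)/2 = 0.825/2 = 0.4125.
Expected number = 0.4125 × 588 = 242.55 ≈ 243.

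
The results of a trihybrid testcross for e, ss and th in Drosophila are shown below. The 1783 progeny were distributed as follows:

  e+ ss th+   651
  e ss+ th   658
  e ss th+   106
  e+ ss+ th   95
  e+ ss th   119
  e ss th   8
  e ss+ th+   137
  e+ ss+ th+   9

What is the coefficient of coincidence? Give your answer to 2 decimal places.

0.51

The two most frequent reciprocal classes, e+ ss th+ and e ss+ th, are the parental types, so the F1 was e+ ss th+ / e ss+ th.
The two rarest classes, e+ ss+ th+ and e ss th, are the double crossovers. Comparing them with the parentals, only the ss allele has switched, so ss is the middle locus and the order is th – ss – e.
th–ss: (256 + 17)/1783 = 0.1531; ss–e: (201 + 17)/1783 = 0.1223.
Expected DCO frequency = 0.1531 × 0.1223 ≈ 0.01872; observed = 17/1783 ≈ 0.00953.
Coefficient of coincidence = 0.00953/0.01872 ≈ 0.51.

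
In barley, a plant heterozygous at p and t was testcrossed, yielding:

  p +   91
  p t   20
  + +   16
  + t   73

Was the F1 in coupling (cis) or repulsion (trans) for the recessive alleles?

trans

The two most frequent classes are + t (73) and p + (91); these are the parental (non-recombinant) types.
So the F1 carried + t on one chromosome and p + on the other — the recessive alleles are on opposite chromosomes (trans / repulsion).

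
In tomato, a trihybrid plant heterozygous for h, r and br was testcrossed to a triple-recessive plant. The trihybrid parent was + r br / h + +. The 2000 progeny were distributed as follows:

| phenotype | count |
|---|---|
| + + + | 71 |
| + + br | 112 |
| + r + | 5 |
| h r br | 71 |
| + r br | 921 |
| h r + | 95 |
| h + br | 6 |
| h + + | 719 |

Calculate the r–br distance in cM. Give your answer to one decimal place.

The two rarest classes, + r + and h + br, are the double crossovers. Comparing them with the parentals, only the br allele has switched, so br is the middle locus and the order is h – br – r.
Crossovers in the br–r interval produce the single-crossover classes + + br and h r + (112 + 95 = 207) plus the double crossovers (11).
RF(br–r) = (207 + 11) / 2000 = 218/2000 = 0.1090 → 10.9 cM.

10.9 cM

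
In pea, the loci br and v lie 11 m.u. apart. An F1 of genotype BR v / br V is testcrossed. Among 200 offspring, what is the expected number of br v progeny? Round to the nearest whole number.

A map distance of 11 m.u. corresponds to a recombination frequency of 0.110.
The F1 is BR v / br V, so br v is a recombinant gamete class with expected frequency r/2 = 0.110/2 = 0.0550.
Expected number = 0.0550 × 200 = 11.00 ≈ 11.

11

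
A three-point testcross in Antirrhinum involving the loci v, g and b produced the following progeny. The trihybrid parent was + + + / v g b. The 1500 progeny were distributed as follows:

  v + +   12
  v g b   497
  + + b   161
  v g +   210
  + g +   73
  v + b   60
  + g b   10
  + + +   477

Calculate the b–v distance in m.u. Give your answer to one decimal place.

26.2 m.u.

The two rarest classes, v + + and + g b, are the double crossovers. Comparing them with the parentals, only the v allele has switched, so v is the middle locus and the order is b – v – g.
Crossovers in the b–v interval produce the single-crossover classes + + b and v g + (161 + 210 = 371) plus the double crossovers (22).
RF(b–v) = (371 + 22) / 1500 = 393/1500 = 0.2620 → 26.2 m.u.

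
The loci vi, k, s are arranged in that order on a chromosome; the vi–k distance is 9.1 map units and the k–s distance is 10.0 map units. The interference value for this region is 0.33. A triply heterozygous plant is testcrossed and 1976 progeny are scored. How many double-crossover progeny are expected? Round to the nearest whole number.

12

Map distances give recombination frequencies of 0.091 and 0.100 for the two intervals.
With interference 0.33 (so coincidence = 0.67), expected double-crossover frequency = 0.091 × 0.100 × 0.67 = 0.00610.
Expected number = 0.00610 × 1976 = 12.05 ≈ 12.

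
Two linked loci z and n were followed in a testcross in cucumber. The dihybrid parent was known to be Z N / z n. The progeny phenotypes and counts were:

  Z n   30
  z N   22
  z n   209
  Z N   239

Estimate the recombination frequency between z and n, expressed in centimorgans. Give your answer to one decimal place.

10.4 centimorgans

The recombinant classes are Z n and z N: 30 + 22 = 52.
Recombination frequency = 52/500 = 0.1040 ≈ 10.4%, i.e. 10.4 centimorgans.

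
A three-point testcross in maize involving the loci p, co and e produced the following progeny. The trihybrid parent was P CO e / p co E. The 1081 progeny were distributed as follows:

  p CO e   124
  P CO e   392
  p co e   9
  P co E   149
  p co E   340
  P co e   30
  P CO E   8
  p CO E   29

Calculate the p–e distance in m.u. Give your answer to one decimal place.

The two rarest classes, P CO E and p co e, are the double crossovers. Comparing them with the parentals, only the e allele has switched, so e is the middle locus and the order is co – e – p.
Crossovers in the e–p interval produce the single-crossover classes p CO e and P co E (124 + 149 = 273) plus the double crossovers (17).
RF(e–p) = (273 + 17) / 1081 = 290/1081 = 0.2683 → 26.8 m.u.

26.8 m.u.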